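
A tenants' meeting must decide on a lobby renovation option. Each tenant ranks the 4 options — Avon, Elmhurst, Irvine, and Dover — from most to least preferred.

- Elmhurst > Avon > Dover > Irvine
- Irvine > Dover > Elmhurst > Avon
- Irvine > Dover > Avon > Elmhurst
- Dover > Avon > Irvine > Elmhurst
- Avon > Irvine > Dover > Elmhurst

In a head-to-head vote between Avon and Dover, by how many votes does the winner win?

1

Ballots ranking Avon above Dover: 2.
Ballots ranking Dover above Avon: 3.
Dover wins 3–2, a margin of 1.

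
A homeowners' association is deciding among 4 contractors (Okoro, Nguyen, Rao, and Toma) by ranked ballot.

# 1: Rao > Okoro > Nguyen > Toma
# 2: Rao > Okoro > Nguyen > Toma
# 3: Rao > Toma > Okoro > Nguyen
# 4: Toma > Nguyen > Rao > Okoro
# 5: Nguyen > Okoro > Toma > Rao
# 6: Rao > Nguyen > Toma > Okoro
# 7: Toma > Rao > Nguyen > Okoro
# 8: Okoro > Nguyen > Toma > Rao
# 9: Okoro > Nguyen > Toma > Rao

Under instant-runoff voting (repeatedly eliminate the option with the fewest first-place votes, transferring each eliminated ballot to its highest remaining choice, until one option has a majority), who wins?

Round 1: Rao 4, Okoro 2, Toma 2, Nguyen 1. Nguyen has the fewest and is eliminated.
Round 2: Rao 4, Okoro 3, Toma 2. Toma has the fewest and is eliminated.
Round 3: Rao 6, Okoro 3. Rao has a majority.

Rao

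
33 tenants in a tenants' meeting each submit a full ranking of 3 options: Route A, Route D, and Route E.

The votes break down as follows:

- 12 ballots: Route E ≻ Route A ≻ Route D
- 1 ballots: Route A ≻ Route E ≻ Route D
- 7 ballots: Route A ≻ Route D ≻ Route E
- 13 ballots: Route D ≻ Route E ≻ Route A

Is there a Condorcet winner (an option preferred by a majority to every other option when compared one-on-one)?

No

Head-to-head results (33 voters total):
Route A vs Route D: Route A wins 20–13.
Route A vs Route E: Route E wins 25–8.
Route D vs Route E: Route D wins 20–13.
No candidate beats all others: Route A beats Route D beats Route E beats Route A, a majority cycle.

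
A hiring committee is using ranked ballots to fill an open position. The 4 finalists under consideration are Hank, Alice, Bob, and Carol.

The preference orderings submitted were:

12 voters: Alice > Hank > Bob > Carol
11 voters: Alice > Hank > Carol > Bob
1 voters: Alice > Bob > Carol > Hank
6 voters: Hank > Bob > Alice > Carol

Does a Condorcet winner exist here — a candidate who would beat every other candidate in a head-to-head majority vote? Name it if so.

Alice

Head-to-head results (30 voters total):
Hank vs Alice: Alice wins 24–6.
Hank vs Bob: Hank wins 29–1.
Hank vs Carol: Hank wins 29–1.
Alice vs Bob: Alice wins 24–6.
Alice vs Carol: Alice wins 30–0.
Bob vs Carol: Bob wins 19–11.
Alice beats each rival — Hank (24–6), Bob (24–6), Carol (30–0) — so Alice is the Condorcet winner.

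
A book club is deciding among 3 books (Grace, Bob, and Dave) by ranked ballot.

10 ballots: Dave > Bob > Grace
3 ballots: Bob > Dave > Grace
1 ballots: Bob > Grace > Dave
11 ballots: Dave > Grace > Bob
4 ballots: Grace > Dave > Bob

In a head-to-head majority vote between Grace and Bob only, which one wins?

Grace

Ballots ranking Grace above Bob: 11+4 = 15.
Ballots ranking Bob above Grace: 10+3+1 = 14.
Grace wins the head-to-head, 15–14.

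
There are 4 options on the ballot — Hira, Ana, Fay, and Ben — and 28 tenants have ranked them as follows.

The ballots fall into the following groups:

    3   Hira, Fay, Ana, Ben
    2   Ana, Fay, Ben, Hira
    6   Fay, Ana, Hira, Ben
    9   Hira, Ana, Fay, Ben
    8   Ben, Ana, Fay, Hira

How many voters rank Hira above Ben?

Ballots ranking Hira above Ben: 3+6+9 = 18.
Ballots ranking Ben above Hira: 2+8 = 10.
So 18 of 28 voters prefer Hira to Ben.

18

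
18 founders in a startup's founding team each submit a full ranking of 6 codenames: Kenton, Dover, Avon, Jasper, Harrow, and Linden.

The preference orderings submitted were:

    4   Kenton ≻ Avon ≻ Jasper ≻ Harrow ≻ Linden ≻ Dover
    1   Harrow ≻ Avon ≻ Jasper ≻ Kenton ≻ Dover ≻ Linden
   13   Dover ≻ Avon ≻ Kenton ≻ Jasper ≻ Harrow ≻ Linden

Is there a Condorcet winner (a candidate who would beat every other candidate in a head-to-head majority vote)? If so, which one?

Dover

Head-to-head results (18 voters total):
Kenton vs Dover: Dover wins 13–5.
Kenton vs Avon: Avon wins 14–4.
Kenton vs Jasper: Kenton wins 17–1.
Kenton vs Harrow: Kenton wins 17–1.
Kenton vs Linden: Kenton wins 18–0.
Dover vs Avon: Dover wins 13–5.
Dover vs Jasper: Dover wins 13–5.
Dover vs Harrow: Dover wins 13–5.
Dover vs Linden: Dover wins 14–4.
Avon vs Jasper: Avon wins 18–0.
Avon vs Harrow: Avon wins 17–1.
Avon vs Linden: Avon wins 18–0.
Jasper vs Harrow: Jasper wins 17–1.
Jasper vs Linden: Jasper wins 18–0.
Harrow vs Linden: Harrow wins 18–0.
Dover beats each rival — Kenton (13–5), Avon (13–5), Jasper (13–5), Harrow (13–5), Linden (14–4) — so Dover is the Condorcet winner.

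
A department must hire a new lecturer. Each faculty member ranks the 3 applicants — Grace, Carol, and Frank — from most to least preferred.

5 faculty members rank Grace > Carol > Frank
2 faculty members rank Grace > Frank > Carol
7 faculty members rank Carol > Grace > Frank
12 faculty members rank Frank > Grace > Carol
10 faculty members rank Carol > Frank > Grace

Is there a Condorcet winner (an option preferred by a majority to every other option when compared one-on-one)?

No

Head-to-head results (36 voters total):
Grace vs Carol: Grace wins 19–17.
Grace vs Frank: Frank wins 22–14.
Carol vs Frank: Carol wins 22–14.
No candidate beats all others: Grace beats Carol beats Frank beats Grace, a majority cycle.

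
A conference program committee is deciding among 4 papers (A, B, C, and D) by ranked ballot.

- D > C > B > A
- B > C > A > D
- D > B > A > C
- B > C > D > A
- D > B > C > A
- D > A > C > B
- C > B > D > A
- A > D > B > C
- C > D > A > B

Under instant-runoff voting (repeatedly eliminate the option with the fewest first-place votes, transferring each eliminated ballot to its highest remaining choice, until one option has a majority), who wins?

Round 1: D 4, B 2, C 2, A 1. A has the fewest and is eliminated.
Round 2: D 5, B 2, C 2. D has a majority.

D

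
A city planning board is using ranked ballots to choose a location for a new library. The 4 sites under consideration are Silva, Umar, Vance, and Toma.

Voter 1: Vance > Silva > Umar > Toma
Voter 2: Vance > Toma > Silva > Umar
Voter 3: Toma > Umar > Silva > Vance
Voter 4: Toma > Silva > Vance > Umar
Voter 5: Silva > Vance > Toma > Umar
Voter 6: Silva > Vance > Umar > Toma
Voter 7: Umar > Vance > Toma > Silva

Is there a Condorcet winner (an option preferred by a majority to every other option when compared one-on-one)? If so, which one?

Head-to-head results (7 voters total):
Silva vs Umar: Silva wins 5–2.
Silva vs Vance: Silva wins 4–3.
Silva vs Toma: Toma wins 4–3.
Umar vs Vance: Vance wins 5–2.
Umar vs Toma: Toma wins 4–3.
Vance vs Toma: Vance wins 5–2.
No candidate beats all others: Silva beats Vance beats Toma beats Silva, a majority cycle.

There is no Condorcet winner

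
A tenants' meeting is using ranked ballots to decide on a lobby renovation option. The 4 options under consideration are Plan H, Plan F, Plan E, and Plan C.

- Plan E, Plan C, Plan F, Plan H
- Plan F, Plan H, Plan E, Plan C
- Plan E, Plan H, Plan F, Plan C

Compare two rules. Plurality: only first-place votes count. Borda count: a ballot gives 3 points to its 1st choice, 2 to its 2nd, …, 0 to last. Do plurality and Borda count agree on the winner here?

Yes

Plurality first-place counts: Plan H 0, Plan F 1, Plan E 2, Plan C 0 → Plan E.
Borda totals: Plan H 4, Plan F 5, Plan E 7, Plan C 2 → Plan E.
The two rules agree on Plan E.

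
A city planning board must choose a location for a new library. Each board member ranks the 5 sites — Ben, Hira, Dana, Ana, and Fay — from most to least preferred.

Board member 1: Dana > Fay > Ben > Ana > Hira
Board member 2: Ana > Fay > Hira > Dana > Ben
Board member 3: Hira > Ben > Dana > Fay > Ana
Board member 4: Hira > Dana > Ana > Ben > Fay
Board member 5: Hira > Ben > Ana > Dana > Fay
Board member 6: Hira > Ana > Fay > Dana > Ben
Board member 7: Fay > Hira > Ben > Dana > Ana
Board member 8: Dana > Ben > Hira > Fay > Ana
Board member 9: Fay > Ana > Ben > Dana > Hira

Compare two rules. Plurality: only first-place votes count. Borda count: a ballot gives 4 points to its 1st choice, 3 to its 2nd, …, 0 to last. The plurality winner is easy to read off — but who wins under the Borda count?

Hira

Plurality first-place counts: Ben 0, Hira 4, Dana 2, Ana 1, Fay 2 → Hira.
Borda totals: Ben 16, Hira 23, Dana 18, Ana 15, Fay 18 → Hira.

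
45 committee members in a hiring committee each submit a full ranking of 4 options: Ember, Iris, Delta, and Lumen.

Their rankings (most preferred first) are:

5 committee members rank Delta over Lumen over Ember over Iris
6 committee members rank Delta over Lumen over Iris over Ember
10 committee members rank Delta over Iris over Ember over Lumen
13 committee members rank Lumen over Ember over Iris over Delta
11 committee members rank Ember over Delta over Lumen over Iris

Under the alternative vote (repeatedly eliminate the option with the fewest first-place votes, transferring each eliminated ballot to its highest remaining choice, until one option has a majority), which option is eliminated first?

Round 1: Delta 21, Lumen 13, Ember 11, Iris 0. Iris has the fewest and is eliminated.
Round 2: Delta 21, Lumen 13, Ember 11. Ember has the fewest and is eliminated.
Round 3: Delta 32, Lumen 13. Delta has a majority.

Iris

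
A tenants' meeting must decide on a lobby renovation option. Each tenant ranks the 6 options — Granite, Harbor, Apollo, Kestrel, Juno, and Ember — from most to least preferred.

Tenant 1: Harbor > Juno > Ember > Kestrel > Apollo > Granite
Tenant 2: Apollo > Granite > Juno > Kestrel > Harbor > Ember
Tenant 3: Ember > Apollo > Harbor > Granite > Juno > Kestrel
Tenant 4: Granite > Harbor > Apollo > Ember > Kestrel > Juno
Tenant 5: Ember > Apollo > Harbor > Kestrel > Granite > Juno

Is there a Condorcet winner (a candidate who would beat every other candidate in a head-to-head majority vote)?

No

Head-to-head results (5 voters total):
Granite vs Harbor: Harbor wins 3–2.
Granite vs Apollo: Apollo wins 4–1.
Granite vs Kestrel: Granite wins 3–2.
Granite vs Juno: Granite wins 4–1.
Granite vs Ember: Ember wins 3–2.
Harbor vs Apollo: Apollo wins 3–2.
Harbor vs Kestrel: Harbor wins 4–1.
Harbor vs Juno: Harbor wins 4–1.
Harbor vs Ember: Harbor wins 3–2.
Apollo vs Kestrel: Apollo wins 4–1.
Apollo vs Juno: Apollo wins 4–1.
Apollo vs Ember: Ember wins 3–2.
Kestrel vs Juno: Juno wins 3–2.
Kestrel vs Ember: Ember wins 4–1.
Juno vs Ember: Ember wins 3–2.
No candidate beats all others: Harbor beats Ember beats Apollo beats Harbor, a majority cycle.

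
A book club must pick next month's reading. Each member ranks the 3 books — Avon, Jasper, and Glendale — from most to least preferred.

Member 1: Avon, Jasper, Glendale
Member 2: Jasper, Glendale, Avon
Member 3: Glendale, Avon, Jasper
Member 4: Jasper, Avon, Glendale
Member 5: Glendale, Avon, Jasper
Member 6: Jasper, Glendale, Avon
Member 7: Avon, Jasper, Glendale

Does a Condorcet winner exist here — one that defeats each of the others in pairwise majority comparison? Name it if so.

Head-to-head results (7 voters total):
Avon vs Jasper: Avon wins 4–3.
Avon vs Glendale: Glendale wins 4–3.
Jasper vs Glendale: Jasper wins 5–2.
No candidate beats all others: Avon beats Jasper beats Glendale beats Avon, a majority cycle.

There is no Condorcet winner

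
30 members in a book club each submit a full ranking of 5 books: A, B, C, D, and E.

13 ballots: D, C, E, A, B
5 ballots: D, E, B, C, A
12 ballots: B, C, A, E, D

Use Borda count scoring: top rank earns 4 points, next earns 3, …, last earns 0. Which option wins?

Borda scores:
  A: 13·1 + 5·0 + 12·2 = 37
  B: 13·0 + 5·2 + 12·4 = 58
  C: 13·3 + 5·1 + 12·3 = 80
  D: 13·4 + 5·4 + 12·0 = 72
  E: 13·2 + 5·3 + 12·1 = 53
C has the highest total.

C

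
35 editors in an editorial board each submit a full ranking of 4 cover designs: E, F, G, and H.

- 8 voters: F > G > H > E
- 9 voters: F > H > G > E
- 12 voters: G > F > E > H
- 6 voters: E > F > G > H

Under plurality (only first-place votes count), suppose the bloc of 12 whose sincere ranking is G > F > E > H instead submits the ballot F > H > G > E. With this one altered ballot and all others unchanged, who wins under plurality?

First-place totals with the altered ballot: E 6, F 29, G 0, H 0.
The winner is unchanged: still F.

F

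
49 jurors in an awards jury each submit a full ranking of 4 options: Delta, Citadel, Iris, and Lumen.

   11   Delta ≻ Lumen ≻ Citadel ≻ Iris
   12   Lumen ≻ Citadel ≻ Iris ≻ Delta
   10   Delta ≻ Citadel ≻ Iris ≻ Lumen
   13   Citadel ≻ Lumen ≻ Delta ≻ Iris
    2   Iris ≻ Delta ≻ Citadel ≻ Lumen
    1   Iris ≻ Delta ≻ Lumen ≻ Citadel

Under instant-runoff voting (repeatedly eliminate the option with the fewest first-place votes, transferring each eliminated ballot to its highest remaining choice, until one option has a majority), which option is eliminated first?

Iris

Round 1: Delta 21, Citadel 13, Lumen 12, Iris 3. Iris has the fewest and is eliminated.
Round 2: Delta 24, Citadel 13, Lumen 12. Lumen has the fewest and is eliminated.
Round 3: Citadel 25, Delta 24. Citadel has a majority.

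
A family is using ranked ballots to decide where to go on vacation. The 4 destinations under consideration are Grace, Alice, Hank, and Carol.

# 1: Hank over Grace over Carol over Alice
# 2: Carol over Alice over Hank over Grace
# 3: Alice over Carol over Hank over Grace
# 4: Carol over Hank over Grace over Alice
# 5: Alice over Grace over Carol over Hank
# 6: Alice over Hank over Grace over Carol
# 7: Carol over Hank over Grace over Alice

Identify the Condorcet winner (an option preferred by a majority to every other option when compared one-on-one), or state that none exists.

Head-to-head results (7 voters total):
Grace vs Alice: Alice wins 4–3.
Grace vs Hank: Hank wins 6–1.
Grace vs Carol: Carol wins 4–3.
Alice vs Hank: Alice wins 4–3.
Alice vs Carol: Carol wins 4–3.
Hank vs Carol: Carol wins 5–2.
Carol beats each rival — Grace (4–3), Alice (4–3), Hank (5–2) — so Carol is the Condorcet winner.

Carol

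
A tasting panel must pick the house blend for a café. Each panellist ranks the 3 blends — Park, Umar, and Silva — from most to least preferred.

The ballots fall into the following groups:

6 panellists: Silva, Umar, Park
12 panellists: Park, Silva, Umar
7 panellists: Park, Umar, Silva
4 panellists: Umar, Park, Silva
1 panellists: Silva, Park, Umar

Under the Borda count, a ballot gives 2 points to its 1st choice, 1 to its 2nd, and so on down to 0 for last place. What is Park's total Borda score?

43

Borda scores:
  Park: 6·0 + 12·2 + 7·2 + 4·1 + 1 = 43
  Umar: 6·1 + 12·0 + 7·1 + 4·2 + 0 = 21
  Silva: 6·2 + 12·1 + 7·0 + 4·0 + 2 = 26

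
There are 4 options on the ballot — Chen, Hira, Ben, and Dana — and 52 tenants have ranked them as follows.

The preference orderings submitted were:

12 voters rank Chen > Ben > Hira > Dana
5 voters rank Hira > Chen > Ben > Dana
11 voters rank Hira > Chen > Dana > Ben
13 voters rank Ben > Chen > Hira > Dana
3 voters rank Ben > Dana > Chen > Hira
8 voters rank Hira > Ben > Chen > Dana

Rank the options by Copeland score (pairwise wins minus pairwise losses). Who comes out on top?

Pairwise results:
  Chen vs Hira: Chen wins 28–24.
  Chen vs Ben: Chen wins 28–24.
  Chen vs Dana: Chen wins 49–3.
  Hira vs Ben: Ben wins 28–24.
  Hira vs Dana: Hira wins 49–3.
  Ben vs Dana: Ben wins 41–11.
Copeland scores (wins − losses):
  Chen: 3 − 0 = 3
  Hira: 1 − 2 = -1
  Ben: 2 − 1 = 1
  Dana: 0 − 3 = -3
Chen has the best Copeland score.

Chen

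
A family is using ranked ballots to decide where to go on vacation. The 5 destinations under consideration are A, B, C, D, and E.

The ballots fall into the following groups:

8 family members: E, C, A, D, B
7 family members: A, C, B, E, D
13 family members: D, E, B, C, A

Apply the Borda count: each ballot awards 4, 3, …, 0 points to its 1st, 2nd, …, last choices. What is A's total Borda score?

44

Borda scores:
  A: 8·2 + 7·4 + 13·0 = 44
  B: 8·0 + 7·2 + 13·2 = 40
  C: 8·3 + 7·3 + 13·1 = 58
  D: 8·1 + 7·0 + 13·4 = 60
  E: 8·4 + 7·1 + 13·3 = 78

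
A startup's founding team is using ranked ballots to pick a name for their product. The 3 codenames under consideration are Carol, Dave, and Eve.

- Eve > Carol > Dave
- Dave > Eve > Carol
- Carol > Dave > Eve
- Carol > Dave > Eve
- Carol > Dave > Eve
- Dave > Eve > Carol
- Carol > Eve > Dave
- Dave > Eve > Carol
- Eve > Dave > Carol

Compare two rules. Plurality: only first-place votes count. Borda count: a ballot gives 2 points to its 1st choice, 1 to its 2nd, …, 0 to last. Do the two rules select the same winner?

Plurality first-place counts: Carol 4, Dave 3, Eve 2 → Carol.
Borda totals: Carol 9, Dave 10, Eve 8 → Dave.
The two rules disagree: plurality picks Carol, Borda picks Dave.

No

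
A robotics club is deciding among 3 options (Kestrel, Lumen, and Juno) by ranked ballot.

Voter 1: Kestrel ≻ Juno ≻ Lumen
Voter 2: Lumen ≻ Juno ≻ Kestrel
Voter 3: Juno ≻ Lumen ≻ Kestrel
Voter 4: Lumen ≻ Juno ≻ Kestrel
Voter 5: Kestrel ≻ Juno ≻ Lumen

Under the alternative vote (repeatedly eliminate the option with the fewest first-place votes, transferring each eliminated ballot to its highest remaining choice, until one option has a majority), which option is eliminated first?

Round 1: Kestrel 2, Lumen 2, Juno 1. Juno has the fewest and is eliminated.
Round 2: Lumen 3, Kestrel 2. Lumen has a majority.

Juno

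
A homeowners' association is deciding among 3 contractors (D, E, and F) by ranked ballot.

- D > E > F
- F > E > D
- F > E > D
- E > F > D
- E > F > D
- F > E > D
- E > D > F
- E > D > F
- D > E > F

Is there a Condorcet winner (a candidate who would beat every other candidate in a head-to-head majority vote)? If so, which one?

E

Head-to-head results (9 voters total):
D vs E: E wins 7–2.
D vs F: F wins 5–4.
E vs F: E wins 6–3.
E beats each rival — D (7–2), F (6–3) — so E is the Condorcet winner.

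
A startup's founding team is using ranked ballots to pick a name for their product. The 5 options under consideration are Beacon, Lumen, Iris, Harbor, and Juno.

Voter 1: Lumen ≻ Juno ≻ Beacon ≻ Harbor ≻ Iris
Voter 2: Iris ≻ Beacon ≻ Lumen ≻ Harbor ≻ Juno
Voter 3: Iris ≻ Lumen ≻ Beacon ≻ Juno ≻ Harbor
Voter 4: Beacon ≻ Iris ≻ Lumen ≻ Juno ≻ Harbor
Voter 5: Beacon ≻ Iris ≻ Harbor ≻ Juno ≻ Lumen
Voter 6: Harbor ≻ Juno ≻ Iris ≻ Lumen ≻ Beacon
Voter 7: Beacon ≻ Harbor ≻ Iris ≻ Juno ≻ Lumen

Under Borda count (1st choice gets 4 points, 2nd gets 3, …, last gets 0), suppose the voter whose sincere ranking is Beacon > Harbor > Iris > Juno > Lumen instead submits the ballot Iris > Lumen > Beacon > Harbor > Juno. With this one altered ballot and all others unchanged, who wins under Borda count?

Iris

Borda totals with the altered ballot: Beacon 17, Lumen 15, Iris 20, Harbor 9, Juno 9.
The switch changes the winner from Beacon to Iris.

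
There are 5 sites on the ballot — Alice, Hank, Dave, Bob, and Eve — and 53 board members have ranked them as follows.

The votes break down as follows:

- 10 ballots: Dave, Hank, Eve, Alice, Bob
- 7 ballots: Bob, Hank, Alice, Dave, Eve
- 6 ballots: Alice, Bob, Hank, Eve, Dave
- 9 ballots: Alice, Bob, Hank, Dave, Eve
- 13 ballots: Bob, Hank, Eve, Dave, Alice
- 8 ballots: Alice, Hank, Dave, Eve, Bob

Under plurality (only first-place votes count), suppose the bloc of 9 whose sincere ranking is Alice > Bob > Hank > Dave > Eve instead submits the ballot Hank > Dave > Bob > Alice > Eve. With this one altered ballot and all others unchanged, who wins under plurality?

First-place totals with the altered ballot: Alice 14, Hank 9, Dave 10, Bob 20, Eve 0.
The switch changes the winner from Alice to Bob.

Bob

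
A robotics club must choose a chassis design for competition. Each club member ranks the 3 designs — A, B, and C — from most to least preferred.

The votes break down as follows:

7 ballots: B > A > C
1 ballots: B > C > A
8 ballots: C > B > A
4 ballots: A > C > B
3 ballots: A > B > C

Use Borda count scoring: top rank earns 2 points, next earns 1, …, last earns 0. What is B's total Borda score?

27

Borda scores:
  A: 7·1 + 0 + 8·0 + 4·2 + 3·2 = 21
  B: 7·2 + 2 + 8·1 + 4·0 + 3·1 = 27
  C: 7·0 + 1 + 8·2 + 4·1 + 3·0 = 21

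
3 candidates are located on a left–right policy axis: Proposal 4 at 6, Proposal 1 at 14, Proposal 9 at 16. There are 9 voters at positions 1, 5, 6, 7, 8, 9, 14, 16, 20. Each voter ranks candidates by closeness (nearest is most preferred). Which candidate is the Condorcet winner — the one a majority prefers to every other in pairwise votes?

With single-peaked preferences on a line, the Condorcet winner is the candidate closest to the median voter.
The median voter (position 8) is closest to Proposal 4 at 6.
Check: Proposal 4 vs Proposal 1 — voters closer to Proposal 4: 6 of 9.

Proposal 4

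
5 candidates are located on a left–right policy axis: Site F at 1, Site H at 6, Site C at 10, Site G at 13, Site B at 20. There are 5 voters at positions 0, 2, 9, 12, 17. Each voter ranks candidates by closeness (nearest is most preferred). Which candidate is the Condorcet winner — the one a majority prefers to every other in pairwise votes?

Site C

With single-peaked preferences on a line, the Condorcet winner is the candidate closest to the median voter.
The median voter (position 9) is closest to Site C at 10.
Check: Site C vs Site H — voters closer to Site C: 3 of 5.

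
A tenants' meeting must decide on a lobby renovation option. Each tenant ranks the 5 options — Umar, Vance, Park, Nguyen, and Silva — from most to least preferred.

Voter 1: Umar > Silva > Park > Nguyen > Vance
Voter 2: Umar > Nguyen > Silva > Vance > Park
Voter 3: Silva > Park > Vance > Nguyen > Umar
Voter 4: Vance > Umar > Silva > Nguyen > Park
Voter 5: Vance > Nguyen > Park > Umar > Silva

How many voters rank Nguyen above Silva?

2

Ballots ranking Nguyen above Silva: 2.
Ballots ranking Silva above Nguyen: 3.
So 2 of 5 voters prefer Nguyen to Silva.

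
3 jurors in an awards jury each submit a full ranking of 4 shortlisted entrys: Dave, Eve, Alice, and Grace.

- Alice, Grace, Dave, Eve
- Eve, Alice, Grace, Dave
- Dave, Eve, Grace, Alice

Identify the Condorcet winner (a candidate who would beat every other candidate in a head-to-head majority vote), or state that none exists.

None — there is no Condorcet winner

Head-to-head results (3 voters total):
Dave vs Eve: Dave wins 2–1.
Dave vs Alice: Alice wins 2–1.
Dave vs Grace: Grace wins 2–1.
Eve vs Alice: Eve wins 2–1.
Eve vs Grace: Eve wins 2–1.
Alice vs Grace: Alice wins 2–1.
No candidate beats all others: Dave beats Eve beats Alice beats Dave, a majority cycle.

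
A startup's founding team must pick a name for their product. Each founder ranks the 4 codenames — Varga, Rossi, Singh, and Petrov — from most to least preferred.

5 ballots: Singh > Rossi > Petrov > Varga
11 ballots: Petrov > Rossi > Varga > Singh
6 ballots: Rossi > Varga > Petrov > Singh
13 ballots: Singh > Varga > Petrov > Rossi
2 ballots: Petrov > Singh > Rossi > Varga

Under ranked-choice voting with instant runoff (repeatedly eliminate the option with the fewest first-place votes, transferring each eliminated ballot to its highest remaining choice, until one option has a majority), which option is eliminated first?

Round 1: Singh 18, Petrov 13, Rossi 6, Varga 0. Varga has the fewest and is eliminated.
Round 2: Singh 18, Petrov 13, Rossi 6. Rossi has the fewest and is eliminated.
Round 3: Petrov 19, Singh 18. Petrov has a majority.

Varga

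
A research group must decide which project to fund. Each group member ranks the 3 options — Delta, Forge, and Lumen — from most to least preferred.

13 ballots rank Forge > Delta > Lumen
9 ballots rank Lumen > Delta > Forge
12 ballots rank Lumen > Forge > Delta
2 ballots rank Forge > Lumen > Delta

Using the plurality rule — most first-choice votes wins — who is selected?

Lumen

First-place vote totals:
  Delta: 0
  Forge: 15
  Lumen: 21
Lumen has the most first-place votes.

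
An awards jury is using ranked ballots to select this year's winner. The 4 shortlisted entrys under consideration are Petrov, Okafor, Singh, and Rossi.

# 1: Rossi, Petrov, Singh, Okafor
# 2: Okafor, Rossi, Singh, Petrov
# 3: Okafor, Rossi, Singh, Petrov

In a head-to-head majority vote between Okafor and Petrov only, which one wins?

Ballots ranking Okafor above Petrov: 2.
Ballots ranking Petrov above Okafor: 1.
Okafor wins the head-to-head, 2–1.

Okafor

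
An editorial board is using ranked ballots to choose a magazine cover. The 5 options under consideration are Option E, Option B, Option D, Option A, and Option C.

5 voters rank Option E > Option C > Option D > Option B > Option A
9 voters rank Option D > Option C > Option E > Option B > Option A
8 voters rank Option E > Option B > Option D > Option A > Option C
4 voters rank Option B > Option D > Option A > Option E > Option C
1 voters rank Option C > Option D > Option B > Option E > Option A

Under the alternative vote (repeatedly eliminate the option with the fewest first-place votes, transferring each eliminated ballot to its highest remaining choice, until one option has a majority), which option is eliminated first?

Round 1: Option E 13, Option D 9, Option B 4, Option C 1, Option A 0. Option A has the fewest and is eliminated.
Round 2: Option E 13, Option D 9, Option B 4, Option C 1. Option C has the fewest and is eliminated.
Round 3: Option E 13, Option D 10, Option B 4. Option B has the fewest and is eliminated.
Round 4: Option D 14, Option E 13. Option D has a majority.

Option A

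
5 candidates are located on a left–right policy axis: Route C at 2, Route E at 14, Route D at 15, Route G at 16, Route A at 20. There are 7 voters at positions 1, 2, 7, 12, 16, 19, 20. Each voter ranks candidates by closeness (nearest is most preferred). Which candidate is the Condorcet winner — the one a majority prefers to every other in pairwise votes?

With single-peaked preferences on a line, the Condorcet winner is the candidate closest to the median voter.
The median voter (position 12) is closest to Route E at 14.
Check: Route E vs Route A — voters closer to Route E: 5 of 7.

Route E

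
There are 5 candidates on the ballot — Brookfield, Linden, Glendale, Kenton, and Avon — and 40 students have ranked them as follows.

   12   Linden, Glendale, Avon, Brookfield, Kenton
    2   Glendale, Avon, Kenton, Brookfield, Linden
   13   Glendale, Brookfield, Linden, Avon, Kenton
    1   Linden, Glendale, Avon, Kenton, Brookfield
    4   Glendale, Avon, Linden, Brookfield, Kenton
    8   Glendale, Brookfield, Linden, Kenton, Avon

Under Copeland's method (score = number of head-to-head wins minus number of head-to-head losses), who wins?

Pairwise results:
  Brookfield vs Linden: Brookfield wins 23–17.
  Brookfield vs Glendale: Glendale wins 40–0.
  Brookfield vs Kenton: Brookfield wins 37–3.
  Brookfield vs Avon: Brookfield wins 21–19.
  Linden vs Glendale: Glendale wins 27–13.
  Linden vs Kenton: Linden wins 38–2.
  Linden vs Avon: Linden wins 34–6.
  Glendale vs Kenton: Glendale wins 40–0.
  Glendale vs Avon: Glendale wins 40–0.
  Kenton vs Avon: Avon wins 32–8.
Copeland scores (wins − losses):
  Brookfield: 3 − 1 = 2
  Linden: 2 − 2 = 0
  Glendale: 4 − 0 = 4
  Kenton: 0 − 4 = -4
  Avon: 1 − 3 = -2
Glendale has the best Copeland score.

Glendale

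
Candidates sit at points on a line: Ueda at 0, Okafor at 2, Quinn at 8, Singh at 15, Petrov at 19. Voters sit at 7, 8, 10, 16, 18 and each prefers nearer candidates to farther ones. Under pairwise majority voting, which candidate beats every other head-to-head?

Quinn

With single-peaked preferences on a line, the Condorcet winner is the candidate closest to the median voter.
The median voter (position 10) is closest to Quinn at 8.
Check: Quinn vs Singh — voters closer to Quinn: 3 of 5.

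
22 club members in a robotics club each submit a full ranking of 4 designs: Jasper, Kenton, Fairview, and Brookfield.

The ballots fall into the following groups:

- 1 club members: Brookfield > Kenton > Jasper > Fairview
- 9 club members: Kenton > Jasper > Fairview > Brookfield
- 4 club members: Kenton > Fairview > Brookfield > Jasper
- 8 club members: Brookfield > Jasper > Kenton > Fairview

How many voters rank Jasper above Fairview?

18

Ballots ranking Jasper above Fairview: 1+9+8 = 18.
Ballots ranking Fairview above Jasper: 4.
So 18 of 22 voters prefer Jasper to Fairview.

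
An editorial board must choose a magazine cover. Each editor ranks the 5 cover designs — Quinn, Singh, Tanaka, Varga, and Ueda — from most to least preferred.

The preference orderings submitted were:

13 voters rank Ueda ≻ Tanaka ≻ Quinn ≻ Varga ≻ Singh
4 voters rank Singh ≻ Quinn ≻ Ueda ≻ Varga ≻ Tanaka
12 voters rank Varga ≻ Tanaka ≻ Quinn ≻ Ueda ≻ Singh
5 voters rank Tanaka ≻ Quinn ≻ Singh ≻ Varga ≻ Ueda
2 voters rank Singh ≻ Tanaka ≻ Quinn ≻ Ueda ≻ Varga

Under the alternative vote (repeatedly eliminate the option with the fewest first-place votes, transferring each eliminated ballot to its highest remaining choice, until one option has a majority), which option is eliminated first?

Quinn

Round 1: Ueda 13, Varga 12, Singh 6, Tanaka 5, Quinn 0. Quinn has the fewest and is eliminated.
Round 2: Ueda 13, Varga 12, Singh 6, Tanaka 5. Tanaka has the fewest and is eliminated.
Round 3: Ueda 13, Varga 12, Singh 11. Singh has the fewest and is eliminated.
Round 4: Ueda 19, Varga 17. Ueda has a majority.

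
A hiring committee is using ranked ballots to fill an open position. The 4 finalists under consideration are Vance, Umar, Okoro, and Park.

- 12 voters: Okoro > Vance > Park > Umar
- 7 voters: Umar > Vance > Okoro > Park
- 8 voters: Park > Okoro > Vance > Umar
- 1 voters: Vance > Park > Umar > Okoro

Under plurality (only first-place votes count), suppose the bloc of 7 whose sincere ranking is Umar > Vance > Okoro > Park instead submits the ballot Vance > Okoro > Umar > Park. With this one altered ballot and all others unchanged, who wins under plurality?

First-place totals with the altered ballot: Vance 8, Umar 0, Okoro 12, Park 8.
The winner is unchanged: still Okoro.

Okoro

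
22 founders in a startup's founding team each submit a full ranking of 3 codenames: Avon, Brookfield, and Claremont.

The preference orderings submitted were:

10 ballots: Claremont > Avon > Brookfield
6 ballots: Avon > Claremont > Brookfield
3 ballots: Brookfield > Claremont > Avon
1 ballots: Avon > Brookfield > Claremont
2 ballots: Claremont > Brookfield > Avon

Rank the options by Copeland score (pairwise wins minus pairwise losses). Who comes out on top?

Claremont

Pairwise results:
  Avon vs Brookfield: Avon wins 17–5.
  Avon vs Claremont: Claremont wins 15–7.
  Brookfield vs Claremont: Claremont wins 18–4.
Copeland scores (wins − losses):
  Avon: 1 − 1 = 0
  Brookfield: 0 − 2 = -2
  Claremont: 2 − 0 = 2
Claremont has the best Copeland score.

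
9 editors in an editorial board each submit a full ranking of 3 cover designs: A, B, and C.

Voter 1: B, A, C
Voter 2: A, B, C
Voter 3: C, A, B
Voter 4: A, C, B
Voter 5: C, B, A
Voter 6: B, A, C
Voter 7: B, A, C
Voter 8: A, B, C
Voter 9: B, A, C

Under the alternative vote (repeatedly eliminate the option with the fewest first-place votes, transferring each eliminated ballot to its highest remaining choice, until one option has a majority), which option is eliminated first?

Round 1: B 4, A 3, C 2. C has the fewest and is eliminated.
Round 2: B 5, A 4. B has a majority.

C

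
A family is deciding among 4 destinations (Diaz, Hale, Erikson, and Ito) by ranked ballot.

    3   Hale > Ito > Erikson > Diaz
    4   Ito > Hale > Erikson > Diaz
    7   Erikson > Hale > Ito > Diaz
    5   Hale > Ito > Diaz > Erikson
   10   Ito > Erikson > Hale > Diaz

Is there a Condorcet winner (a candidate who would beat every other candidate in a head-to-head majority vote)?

No

Head-to-head results (29 voters total):
Diaz vs Hale: Hale wins 29–0.
Diaz vs Erikson: Erikson wins 24–5.
Diaz vs Ito: Ito wins 29–0.
Hale vs Erikson: Erikson wins 17–12.
Hale vs Ito: Hale wins 15–14.
Erikson vs Ito: Ito wins 22–7.
No candidate beats all others: Hale beats Ito beats Erikson beats Hale, a majority cycle.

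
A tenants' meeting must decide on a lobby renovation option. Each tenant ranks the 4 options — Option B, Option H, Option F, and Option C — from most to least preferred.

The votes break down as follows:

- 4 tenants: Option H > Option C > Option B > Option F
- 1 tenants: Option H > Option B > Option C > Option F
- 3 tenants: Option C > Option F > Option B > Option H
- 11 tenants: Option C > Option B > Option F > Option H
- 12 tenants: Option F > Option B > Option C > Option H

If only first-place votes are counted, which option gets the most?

Option C

First-place vote totals:
  Option B: 0
  Option H: 5
  Option F: 12
  Option C: 14
Option C has the most first-place votes.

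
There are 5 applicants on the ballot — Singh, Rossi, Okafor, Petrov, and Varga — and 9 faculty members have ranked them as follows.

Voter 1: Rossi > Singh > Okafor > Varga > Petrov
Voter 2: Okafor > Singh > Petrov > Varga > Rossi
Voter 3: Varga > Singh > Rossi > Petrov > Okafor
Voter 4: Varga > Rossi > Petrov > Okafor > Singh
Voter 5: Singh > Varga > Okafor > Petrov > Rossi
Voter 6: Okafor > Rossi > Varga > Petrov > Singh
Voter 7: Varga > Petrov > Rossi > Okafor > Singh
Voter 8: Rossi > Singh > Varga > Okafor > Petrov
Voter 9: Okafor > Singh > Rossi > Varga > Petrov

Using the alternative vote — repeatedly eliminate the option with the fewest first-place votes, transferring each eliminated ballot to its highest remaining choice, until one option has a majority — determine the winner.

Round 1: Okafor 3, Varga 3, Rossi 2, Singh 1, Petrov 0. Petrov has the fewest and is eliminated.
Round 2: Okafor 3, Varga 3, Rossi 2, Singh 1. Singh has the fewest and is eliminated.
Round 3: Varga 4, Okafor 3, Rossi 2. Rossi has the fewest and is eliminated.
Round 4: Varga 5, Okafor 4. Varga has a majority.

Varga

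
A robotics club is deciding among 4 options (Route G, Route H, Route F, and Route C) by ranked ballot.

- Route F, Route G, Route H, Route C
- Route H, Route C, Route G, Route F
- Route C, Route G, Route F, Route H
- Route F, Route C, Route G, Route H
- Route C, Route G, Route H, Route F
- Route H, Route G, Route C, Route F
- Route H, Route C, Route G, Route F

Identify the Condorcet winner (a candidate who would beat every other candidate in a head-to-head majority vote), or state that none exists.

Head-to-head results (7 voters total):
Route G vs Route H: Route G wins 4–3.
Route G vs Route F: Route G wins 5–2.
Route G vs Route C: Route C wins 5–2.
Route H vs Route F: Route H wins 4–3.
Route H vs Route C: Route H wins 4–3.
Route F vs Route C: Route C wins 5–2.
No candidate beats all others: Route G beats Route H beats Route C beats Route G, a majority cycle.

No Condorcet winner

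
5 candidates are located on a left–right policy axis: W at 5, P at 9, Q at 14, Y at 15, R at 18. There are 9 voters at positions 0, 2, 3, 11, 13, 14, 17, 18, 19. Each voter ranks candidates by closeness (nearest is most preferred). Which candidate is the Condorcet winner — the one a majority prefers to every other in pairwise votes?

With single-peaked preferences on a line, the Condorcet winner is the candidate closest to the median voter.
The median voter (position 13) is closest to Q at 14.
Check: Q vs Y — voters closer to Q: 6 of 9.

Q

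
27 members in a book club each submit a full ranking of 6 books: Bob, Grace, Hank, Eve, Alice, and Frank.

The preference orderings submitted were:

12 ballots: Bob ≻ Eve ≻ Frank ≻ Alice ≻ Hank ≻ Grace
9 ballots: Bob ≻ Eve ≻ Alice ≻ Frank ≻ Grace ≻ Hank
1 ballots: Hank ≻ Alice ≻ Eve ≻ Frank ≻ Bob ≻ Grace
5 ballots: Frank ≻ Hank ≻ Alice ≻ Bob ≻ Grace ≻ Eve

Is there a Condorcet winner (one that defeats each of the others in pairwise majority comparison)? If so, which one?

Bob

Head-to-head results (27 voters total):
Bob vs Grace: Bob wins 27–0.
Bob vs Hank: Bob wins 21–6.
Bob vs Eve: Bob wins 26–1.
Bob vs Alice: Bob wins 21–6.
Bob vs Frank: Bob wins 21–6.
Grace vs Hank: Hank wins 18–9.
Grace vs Eve: Eve wins 22–5.
Grace vs Alice: Alice wins 27–0.
Grace vs Frank: Frank wins 27–0.
Hank vs Eve: Eve wins 21–6.
Hank vs Alice: Alice wins 21–6.
Hank vs Frank: Frank wins 26–1.
Eve vs Alice: Eve wins 21–6.
Eve vs Frank: Eve wins 22–5.
Alice vs Frank: Frank wins 17–10.
Bob beats each rival — Grace (27–0), Hank (21–6), Eve (26–1), Alice (21–6), Frank (21–6) — so Bob is the Condorcet winner.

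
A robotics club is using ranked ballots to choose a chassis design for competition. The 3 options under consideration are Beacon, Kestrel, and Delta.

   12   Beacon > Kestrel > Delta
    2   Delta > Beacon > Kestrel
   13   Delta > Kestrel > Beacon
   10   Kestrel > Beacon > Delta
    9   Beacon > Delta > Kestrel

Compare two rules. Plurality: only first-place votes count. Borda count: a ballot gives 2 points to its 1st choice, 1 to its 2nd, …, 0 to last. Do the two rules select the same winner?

Yes

Plurality first-place counts: Beacon 21, Kestrel 10, Delta 15 → Beacon.
Borda totals: Beacon 54, Kestrel 45, Delta 39 → Beacon.
The two rules agree on Beacon.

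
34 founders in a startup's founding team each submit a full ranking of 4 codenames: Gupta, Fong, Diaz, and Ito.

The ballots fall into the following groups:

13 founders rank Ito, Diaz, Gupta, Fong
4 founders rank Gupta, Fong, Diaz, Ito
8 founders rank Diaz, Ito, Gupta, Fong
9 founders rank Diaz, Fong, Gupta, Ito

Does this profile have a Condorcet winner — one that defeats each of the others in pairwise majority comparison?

Head-to-head results (34 voters total):
Gupta vs Fong: Gupta wins 25–9.
Gupta vs Diaz: Diaz wins 30–4.
Gupta vs Ito: Ito wins 21–13.
Fong vs Diaz: Diaz wins 30–4.
Fong vs Ito: Ito wins 21–13.
Diaz vs Ito: Diaz wins 21–13.
Diaz beats each rival — Gupta (30–4), Fong (30–4), Ito (21–13) — so Diaz is the Condorcet winner.

Yes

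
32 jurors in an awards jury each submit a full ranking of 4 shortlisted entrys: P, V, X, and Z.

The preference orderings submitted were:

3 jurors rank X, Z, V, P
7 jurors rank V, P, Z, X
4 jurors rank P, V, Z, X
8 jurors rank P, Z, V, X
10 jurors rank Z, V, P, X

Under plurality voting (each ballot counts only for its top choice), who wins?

P

First-place vote totals:
  P: 12
  V: 7
  X: 3
  Z: 10
P has the most first-place votes.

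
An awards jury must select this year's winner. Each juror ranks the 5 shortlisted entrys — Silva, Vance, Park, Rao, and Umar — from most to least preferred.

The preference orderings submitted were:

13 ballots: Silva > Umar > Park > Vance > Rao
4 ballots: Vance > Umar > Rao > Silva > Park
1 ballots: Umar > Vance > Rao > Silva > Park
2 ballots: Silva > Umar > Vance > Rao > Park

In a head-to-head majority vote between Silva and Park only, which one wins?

Silva

Ballots ranking Silva above Park: 13+4+1+2 = 20.
Ballots ranking Park above Silva: 0.
Silva wins the head-to-head, 20–0.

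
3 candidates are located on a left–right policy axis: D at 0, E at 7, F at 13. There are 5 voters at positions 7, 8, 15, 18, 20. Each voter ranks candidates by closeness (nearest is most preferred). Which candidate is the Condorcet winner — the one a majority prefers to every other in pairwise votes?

F

With single-peaked preferences on a line, the Condorcet winner is the candidate closest to the median voter.
The median voter (position 15) is closest to F at 13.
Check: F vs E — voters closer to F: 3 of 5.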